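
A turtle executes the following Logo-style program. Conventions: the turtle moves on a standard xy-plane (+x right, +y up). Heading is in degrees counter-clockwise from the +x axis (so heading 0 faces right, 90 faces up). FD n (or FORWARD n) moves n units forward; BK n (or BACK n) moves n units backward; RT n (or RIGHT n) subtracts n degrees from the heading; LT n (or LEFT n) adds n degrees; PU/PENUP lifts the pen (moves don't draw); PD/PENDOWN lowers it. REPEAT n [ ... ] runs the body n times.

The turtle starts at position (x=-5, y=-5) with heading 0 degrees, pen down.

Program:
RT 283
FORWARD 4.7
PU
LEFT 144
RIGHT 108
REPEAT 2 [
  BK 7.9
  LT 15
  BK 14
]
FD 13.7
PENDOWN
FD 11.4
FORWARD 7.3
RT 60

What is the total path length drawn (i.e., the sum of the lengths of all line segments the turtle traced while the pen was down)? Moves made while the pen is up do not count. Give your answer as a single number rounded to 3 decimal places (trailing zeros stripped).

Answer: 23.4

Derivation:
Executing turtle program step by step:
Start: pos=(-5,-5), heading=0, pen down
RT 283: heading 0 -> 77
FD 4.7: (-5,-5) -> (-3.943,-0.42) [heading=77, draw]
PU: pen up
LT 144: heading 77 -> 221
RT 108: heading 221 -> 113
REPEAT 2 [
  -- iteration 1/2 --
  BK 7.9: (-3.943,-0.42) -> (-0.856,-7.692) [heading=113, move]
  LT 15: heading 113 -> 128
  BK 14: (-0.856,-7.692) -> (7.763,-18.725) [heading=128, move]
  -- iteration 2/2 --
  BK 7.9: (7.763,-18.725) -> (12.627,-24.95) [heading=128, move]
  LT 15: heading 128 -> 143
  BK 14: (12.627,-24.95) -> (23.808,-33.375) [heading=143, move]
]
FD 13.7: (23.808,-33.375) -> (12.867,-25.13) [heading=143, move]
PD: pen down
FD 11.4: (12.867,-25.13) -> (3.762,-18.27) [heading=143, draw]
FD 7.3: (3.762,-18.27) -> (-2.068,-13.876) [heading=143, draw]
RT 60: heading 143 -> 83
Final: pos=(-2.068,-13.876), heading=83, 3 segment(s) drawn

Segment lengths:
  seg 1: (-5,-5) -> (-3.943,-0.42), length = 4.7
  seg 2: (12.867,-25.13) -> (3.762,-18.27), length = 11.4
  seg 3: (3.762,-18.27) -> (-2.068,-13.876), length = 7.3
Total = 23.4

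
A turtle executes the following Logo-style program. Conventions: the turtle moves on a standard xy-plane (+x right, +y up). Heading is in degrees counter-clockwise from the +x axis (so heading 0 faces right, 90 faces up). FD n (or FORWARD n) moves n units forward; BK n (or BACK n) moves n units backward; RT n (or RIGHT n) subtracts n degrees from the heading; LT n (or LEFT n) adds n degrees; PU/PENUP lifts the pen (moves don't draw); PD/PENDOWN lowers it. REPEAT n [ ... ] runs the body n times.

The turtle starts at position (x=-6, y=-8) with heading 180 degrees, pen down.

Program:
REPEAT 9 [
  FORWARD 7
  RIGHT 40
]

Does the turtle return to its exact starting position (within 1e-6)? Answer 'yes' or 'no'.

Executing turtle program step by step:
Start: pos=(-6,-8), heading=180, pen down
REPEAT 9 [
  -- iteration 1/9 --
  FD 7: (-6,-8) -> (-13,-8) [heading=180, draw]
  RT 40: heading 180 -> 140
  -- iteration 2/9 --
  FD 7: (-13,-8) -> (-18.362,-3.5) [heading=140, draw]
  RT 40: heading 140 -> 100
  -- iteration 3/9 --
  FD 7: (-18.362,-3.5) -> (-19.578,3.393) [heading=100, draw]
  RT 40: heading 100 -> 60
  -- iteration 4/9 --
  FD 7: (-19.578,3.393) -> (-16.078,9.455) [heading=60, draw]
  RT 40: heading 60 -> 20
  -- iteration 5/9 --
  FD 7: (-16.078,9.455) -> (-9.5,11.849) [heading=20, draw]
  RT 40: heading 20 -> 340
  -- iteration 6/9 --
  FD 7: (-9.5,11.849) -> (-2.922,9.455) [heading=340, draw]
  RT 40: heading 340 -> 300
  -- iteration 7/9 --
  FD 7: (-2.922,9.455) -> (0.578,3.393) [heading=300, draw]
  RT 40: heading 300 -> 260
  -- iteration 8/9 --
  FD 7: (0.578,3.393) -> (-0.638,-3.5) [heading=260, draw]
  RT 40: heading 260 -> 220
  -- iteration 9/9 --
  FD 7: (-0.638,-3.5) -> (-6,-8) [heading=220, draw]
  RT 40: heading 220 -> 180
]
Final: pos=(-6,-8), heading=180, 9 segment(s) drawn

Start position: (-6, -8)
Final position: (-6, -8)
Distance = 0; < 1e-6 -> CLOSED

Answer: yes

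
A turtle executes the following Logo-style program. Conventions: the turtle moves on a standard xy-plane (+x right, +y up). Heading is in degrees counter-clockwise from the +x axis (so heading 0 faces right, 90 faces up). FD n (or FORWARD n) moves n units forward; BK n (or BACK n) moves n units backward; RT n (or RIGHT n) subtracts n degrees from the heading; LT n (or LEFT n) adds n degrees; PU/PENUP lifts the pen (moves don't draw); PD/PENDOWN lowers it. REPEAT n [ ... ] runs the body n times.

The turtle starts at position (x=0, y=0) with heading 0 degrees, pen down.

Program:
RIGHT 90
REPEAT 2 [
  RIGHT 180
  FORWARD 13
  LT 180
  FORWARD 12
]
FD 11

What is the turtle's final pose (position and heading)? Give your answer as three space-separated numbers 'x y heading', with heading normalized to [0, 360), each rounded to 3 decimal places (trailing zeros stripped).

Answer: 0 -9 270

Derivation:
Executing turtle program step by step:
Start: pos=(0,0), heading=0, pen down
RT 90: heading 0 -> 270
REPEAT 2 [
  -- iteration 1/2 --
  RT 180: heading 270 -> 90
  FD 13: (0,0) -> (0,13) [heading=90, draw]
  LT 180: heading 90 -> 270
  FD 12: (0,13) -> (0,1) [heading=270, draw]
  -- iteration 2/2 --
  RT 180: heading 270 -> 90
  FD 13: (0,1) -> (0,14) [heading=90, draw]
  LT 180: heading 90 -> 270
  FD 12: (0,14) -> (0,2) [heading=270, draw]
]
FD 11: (0,2) -> (0,-9) [heading=270, draw]
Final: pos=(0,-9), heading=270, 5 segment(s) drawn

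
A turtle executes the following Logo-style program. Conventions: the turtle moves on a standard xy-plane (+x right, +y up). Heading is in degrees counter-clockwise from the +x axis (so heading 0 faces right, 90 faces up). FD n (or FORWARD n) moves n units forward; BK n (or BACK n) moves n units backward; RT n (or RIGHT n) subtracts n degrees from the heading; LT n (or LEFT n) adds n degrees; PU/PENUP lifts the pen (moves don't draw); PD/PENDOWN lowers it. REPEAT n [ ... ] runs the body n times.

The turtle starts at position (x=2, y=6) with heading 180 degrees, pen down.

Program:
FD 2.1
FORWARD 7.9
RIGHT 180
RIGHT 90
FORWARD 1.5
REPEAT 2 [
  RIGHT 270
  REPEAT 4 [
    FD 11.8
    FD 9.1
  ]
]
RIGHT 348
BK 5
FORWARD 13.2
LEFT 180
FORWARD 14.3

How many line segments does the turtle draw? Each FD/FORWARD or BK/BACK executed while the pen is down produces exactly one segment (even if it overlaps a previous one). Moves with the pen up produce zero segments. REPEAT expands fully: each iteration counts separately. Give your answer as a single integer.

Executing turtle program step by step:
Start: pos=(2,6), heading=180, pen down
FD 2.1: (2,6) -> (-0.1,6) [heading=180, draw]
FD 7.9: (-0.1,6) -> (-8,6) [heading=180, draw]
RT 180: heading 180 -> 0
RT 90: heading 0 -> 270
FD 1.5: (-8,6) -> (-8,4.5) [heading=270, draw]
REPEAT 2 [
  -- iteration 1/2 --
  RT 270: heading 270 -> 0
  REPEAT 4 [
    -- iteration 1/4 --
    FD 11.8: (-8,4.5) -> (3.8,4.5) [heading=0, draw]
    FD 9.1: (3.8,4.5) -> (12.9,4.5) [heading=0, draw]
    -- iteration 2/4 --
    FD 11.8: (12.9,4.5) -> (24.7,4.5) [heading=0, draw]
    FD 9.1: (24.7,4.5) -> (33.8,4.5) [heading=0, draw]
    -- iteration 3/4 --
    FD 11.8: (33.8,4.5) -> (45.6,4.5) [heading=0, draw]
    FD 9.1: (45.6,4.5) -> (54.7,4.5) [heading=0, draw]
    -- iteration 4/4 --
    FD 11.8: (54.7,4.5) -> (66.5,4.5) [heading=0, draw]
    FD 9.1: (66.5,4.5) -> (75.6,4.5) [heading=0, draw]
  ]
  -- iteration 2/2 --
  RT 270: heading 0 -> 90
  REPEAT 4 [
    -- iteration 1/4 --
    FD 11.8: (75.6,4.5) -> (75.6,16.3) [heading=90, draw]
    FD 9.1: (75.6,16.3) -> (75.6,25.4) [heading=90, draw]
    -- iteration 2/4 --
    FD 11.8: (75.6,25.4) -> (75.6,37.2) [heading=90, draw]
    FD 9.1: (75.6,37.2) -> (75.6,46.3) [heading=90, draw]
    -- iteration 3/4 --
    FD 11.8: (75.6,46.3) -> (75.6,58.1) [heading=90, draw]
    FD 9.1: (75.6,58.1) -> (75.6,67.2) [heading=90, draw]
    -- iteration 4/4 --
    FD 11.8: (75.6,67.2) -> (75.6,79) [heading=90, draw]
    FD 9.1: (75.6,79) -> (75.6,88.1) [heading=90, draw]
  ]
]
RT 348: heading 90 -> 102
BK 5: (75.6,88.1) -> (76.64,83.209) [heading=102, draw]
FD 13.2: (76.64,83.209) -> (73.895,96.121) [heading=102, draw]
LT 180: heading 102 -> 282
FD 14.3: (73.895,96.121) -> (76.868,82.133) [heading=282, draw]
Final: pos=(76.868,82.133), heading=282, 22 segment(s) drawn
Segments drawn: 22

Answer: 22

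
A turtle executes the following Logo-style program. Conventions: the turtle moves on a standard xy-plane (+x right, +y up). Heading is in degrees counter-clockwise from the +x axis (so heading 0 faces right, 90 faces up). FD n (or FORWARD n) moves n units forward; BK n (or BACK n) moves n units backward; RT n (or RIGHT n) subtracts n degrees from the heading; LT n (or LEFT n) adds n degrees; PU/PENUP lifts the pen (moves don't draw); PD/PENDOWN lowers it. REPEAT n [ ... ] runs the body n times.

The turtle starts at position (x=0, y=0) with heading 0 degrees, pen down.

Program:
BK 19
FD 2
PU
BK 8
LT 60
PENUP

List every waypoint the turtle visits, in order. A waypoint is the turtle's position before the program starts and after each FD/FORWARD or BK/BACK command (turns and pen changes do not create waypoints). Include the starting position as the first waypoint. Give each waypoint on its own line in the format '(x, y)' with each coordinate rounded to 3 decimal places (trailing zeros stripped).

Executing turtle program step by step:
Start: pos=(0,0), heading=0, pen down
BK 19: (0,0) -> (-19,0) [heading=0, draw]
FD 2: (-19,0) -> (-17,0) [heading=0, draw]
PU: pen up
BK 8: (-17,0) -> (-25,0) [heading=0, move]
LT 60: heading 0 -> 60
PU: pen up
Final: pos=(-25,0), heading=60, 2 segment(s) drawn
Waypoints (4 total):
(0, 0)
(-19, 0)
(-17, 0)
(-25, 0)

Answer: (0, 0)
(-19, 0)
(-17, 0)
(-25, 0)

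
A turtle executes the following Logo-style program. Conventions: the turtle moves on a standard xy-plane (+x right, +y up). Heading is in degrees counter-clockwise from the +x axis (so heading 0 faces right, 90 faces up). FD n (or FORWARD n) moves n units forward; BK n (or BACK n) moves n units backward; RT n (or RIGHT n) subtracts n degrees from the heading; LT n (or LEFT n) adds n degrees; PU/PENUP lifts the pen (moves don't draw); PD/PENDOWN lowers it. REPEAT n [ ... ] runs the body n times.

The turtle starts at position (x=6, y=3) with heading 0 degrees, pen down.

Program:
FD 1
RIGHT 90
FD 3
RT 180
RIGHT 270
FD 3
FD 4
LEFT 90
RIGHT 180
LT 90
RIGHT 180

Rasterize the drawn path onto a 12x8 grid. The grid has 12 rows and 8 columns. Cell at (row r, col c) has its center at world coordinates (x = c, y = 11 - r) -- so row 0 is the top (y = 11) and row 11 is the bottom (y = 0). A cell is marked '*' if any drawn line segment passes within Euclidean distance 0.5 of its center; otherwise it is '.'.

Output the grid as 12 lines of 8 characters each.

Segment 0: (6,3) -> (7,3)
Segment 1: (7,3) -> (7,0)
Segment 2: (7,0) -> (4,-0)
Segment 3: (4,-0) -> (0,-0)

Answer: ........
........
........
........
........
........
........
........
......**
.......*
.......*
********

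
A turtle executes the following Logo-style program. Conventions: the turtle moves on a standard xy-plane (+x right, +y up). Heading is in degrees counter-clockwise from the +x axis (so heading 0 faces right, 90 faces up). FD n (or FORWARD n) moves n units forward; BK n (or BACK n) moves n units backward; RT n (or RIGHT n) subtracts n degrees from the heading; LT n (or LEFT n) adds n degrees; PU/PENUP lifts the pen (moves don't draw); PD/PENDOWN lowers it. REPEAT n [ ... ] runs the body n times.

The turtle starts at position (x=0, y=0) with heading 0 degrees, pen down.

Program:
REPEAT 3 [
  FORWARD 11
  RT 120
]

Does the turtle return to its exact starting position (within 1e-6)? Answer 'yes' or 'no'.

Answer: yes

Derivation:
Executing turtle program step by step:
Start: pos=(0,0), heading=0, pen down
REPEAT 3 [
  -- iteration 1/3 --
  FD 11: (0,0) -> (11,0) [heading=0, draw]
  RT 120: heading 0 -> 240
  -- iteration 2/3 --
  FD 11: (11,0) -> (5.5,-9.526) [heading=240, draw]
  RT 120: heading 240 -> 120
  -- iteration 3/3 --
  FD 11: (5.5,-9.526) -> (0,0) [heading=120, draw]
  RT 120: heading 120 -> 0
]
Final: pos=(0,0), heading=0, 3 segment(s) drawn

Start position: (0, 0)
Final position: (0, 0)
Distance = 0; < 1e-6 -> CLOSED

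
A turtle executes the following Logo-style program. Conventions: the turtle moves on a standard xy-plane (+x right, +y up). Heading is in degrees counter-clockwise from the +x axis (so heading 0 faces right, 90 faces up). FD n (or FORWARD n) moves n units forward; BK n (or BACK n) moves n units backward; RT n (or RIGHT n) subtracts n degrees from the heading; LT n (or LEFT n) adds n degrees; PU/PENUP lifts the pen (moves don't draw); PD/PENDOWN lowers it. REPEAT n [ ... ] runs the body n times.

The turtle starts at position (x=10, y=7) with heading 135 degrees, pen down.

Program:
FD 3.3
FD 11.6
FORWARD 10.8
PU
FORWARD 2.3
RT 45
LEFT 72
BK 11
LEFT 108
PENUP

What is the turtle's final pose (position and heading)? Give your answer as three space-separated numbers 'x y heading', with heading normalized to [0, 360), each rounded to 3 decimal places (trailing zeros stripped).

Answer: 0.663 23.4 270

Derivation:
Executing turtle program step by step:
Start: pos=(10,7), heading=135, pen down
FD 3.3: (10,7) -> (7.667,9.333) [heading=135, draw]
FD 11.6: (7.667,9.333) -> (-0.536,17.536) [heading=135, draw]
FD 10.8: (-0.536,17.536) -> (-8.173,25.173) [heading=135, draw]
PU: pen up
FD 2.3: (-8.173,25.173) -> (-9.799,26.799) [heading=135, move]
RT 45: heading 135 -> 90
LT 72: heading 90 -> 162
BK 11: (-9.799,26.799) -> (0.663,23.4) [heading=162, move]
LT 108: heading 162 -> 270
PU: pen up
Final: pos=(0.663,23.4), heading=270, 3 segment(s) drawn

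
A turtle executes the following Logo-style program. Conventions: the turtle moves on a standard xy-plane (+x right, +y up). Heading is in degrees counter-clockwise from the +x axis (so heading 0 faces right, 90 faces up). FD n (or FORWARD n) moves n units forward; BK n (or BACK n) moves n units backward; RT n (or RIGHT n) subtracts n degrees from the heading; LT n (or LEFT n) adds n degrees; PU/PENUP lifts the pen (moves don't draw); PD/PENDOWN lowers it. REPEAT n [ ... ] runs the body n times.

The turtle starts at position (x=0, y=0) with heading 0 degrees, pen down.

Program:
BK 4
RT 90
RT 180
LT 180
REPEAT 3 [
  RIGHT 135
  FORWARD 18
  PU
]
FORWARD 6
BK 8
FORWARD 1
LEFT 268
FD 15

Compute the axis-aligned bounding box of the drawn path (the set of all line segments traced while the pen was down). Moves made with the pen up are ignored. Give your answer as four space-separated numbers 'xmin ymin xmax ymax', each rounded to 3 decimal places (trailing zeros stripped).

Executing turtle program step by step:
Start: pos=(0,0), heading=0, pen down
BK 4: (0,0) -> (-4,0) [heading=0, draw]
RT 90: heading 0 -> 270
RT 180: heading 270 -> 90
LT 180: heading 90 -> 270
REPEAT 3 [
  -- iteration 1/3 --
  RT 135: heading 270 -> 135
  FD 18: (-4,0) -> (-16.728,12.728) [heading=135, draw]
  PU: pen up
  -- iteration 2/3 --
  RT 135: heading 135 -> 0
  FD 18: (-16.728,12.728) -> (1.272,12.728) [heading=0, move]
  PU: pen up
  -- iteration 3/3 --
  RT 135: heading 0 -> 225
  FD 18: (1.272,12.728) -> (-11.456,0) [heading=225, move]
  PU: pen up
]
FD 6: (-11.456,0) -> (-15.698,-4.243) [heading=225, move]
BK 8: (-15.698,-4.243) -> (-10.042,1.414) [heading=225, move]
FD 1: (-10.042,1.414) -> (-10.749,0.707) [heading=225, move]
LT 268: heading 225 -> 133
FD 15: (-10.749,0.707) -> (-20.979,11.677) [heading=133, move]
Final: pos=(-20.979,11.677), heading=133, 2 segment(s) drawn

Segment endpoints: x in {-16.728, -4, 0}, y in {0, 12.728}
xmin=-16.728, ymin=0, xmax=0, ymax=12.728

Answer: -16.728 0 0 12.728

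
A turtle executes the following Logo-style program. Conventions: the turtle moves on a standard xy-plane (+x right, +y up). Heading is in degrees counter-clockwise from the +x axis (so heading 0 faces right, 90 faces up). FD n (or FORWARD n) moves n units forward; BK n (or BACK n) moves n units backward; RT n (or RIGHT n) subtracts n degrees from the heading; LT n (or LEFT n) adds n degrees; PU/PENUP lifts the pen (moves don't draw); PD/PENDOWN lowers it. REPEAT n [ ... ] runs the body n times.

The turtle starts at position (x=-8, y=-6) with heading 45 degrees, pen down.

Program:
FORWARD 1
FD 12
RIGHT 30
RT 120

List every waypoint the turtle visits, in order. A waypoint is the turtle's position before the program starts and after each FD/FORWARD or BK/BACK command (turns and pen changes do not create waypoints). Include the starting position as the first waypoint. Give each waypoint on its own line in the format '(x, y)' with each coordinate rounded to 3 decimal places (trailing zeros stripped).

Executing turtle program step by step:
Start: pos=(-8,-6), heading=45, pen down
FD 1: (-8,-6) -> (-7.293,-5.293) [heading=45, draw]
FD 12: (-7.293,-5.293) -> (1.192,3.192) [heading=45, draw]
RT 30: heading 45 -> 15
RT 120: heading 15 -> 255
Final: pos=(1.192,3.192), heading=255, 2 segment(s) drawn
Waypoints (3 total):
(-8, -6)
(-7.293, -5.293)
(1.192, 3.192)

Answer: (-8, -6)
(-7.293, -5.293)
(1.192, 3.192)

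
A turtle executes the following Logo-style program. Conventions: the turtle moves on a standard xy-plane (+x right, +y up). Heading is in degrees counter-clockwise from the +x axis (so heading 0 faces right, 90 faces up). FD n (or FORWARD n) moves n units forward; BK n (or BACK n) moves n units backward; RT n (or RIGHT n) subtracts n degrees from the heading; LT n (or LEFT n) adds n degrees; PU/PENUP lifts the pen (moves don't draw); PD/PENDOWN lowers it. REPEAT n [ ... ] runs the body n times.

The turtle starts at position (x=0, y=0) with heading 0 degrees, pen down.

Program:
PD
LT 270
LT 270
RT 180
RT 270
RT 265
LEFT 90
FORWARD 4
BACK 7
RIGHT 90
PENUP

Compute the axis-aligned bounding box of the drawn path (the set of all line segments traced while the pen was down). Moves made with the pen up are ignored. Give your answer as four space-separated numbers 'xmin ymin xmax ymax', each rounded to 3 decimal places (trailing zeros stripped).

Answer: -0.261 -3.985 0.349 2.989

Derivation:
Executing turtle program step by step:
Start: pos=(0,0), heading=0, pen down
PD: pen down
LT 270: heading 0 -> 270
LT 270: heading 270 -> 180
RT 180: heading 180 -> 0
RT 270: heading 0 -> 90
RT 265: heading 90 -> 185
LT 90: heading 185 -> 275
FD 4: (0,0) -> (0.349,-3.985) [heading=275, draw]
BK 7: (0.349,-3.985) -> (-0.261,2.989) [heading=275, draw]
RT 90: heading 275 -> 185
PU: pen up
Final: pos=(-0.261,2.989), heading=185, 2 segment(s) drawn

Segment endpoints: x in {-0.261, 0, 0.349}, y in {-3.985, 0, 2.989}
xmin=-0.261, ymin=-3.985, xmax=0.349, ymax=2.989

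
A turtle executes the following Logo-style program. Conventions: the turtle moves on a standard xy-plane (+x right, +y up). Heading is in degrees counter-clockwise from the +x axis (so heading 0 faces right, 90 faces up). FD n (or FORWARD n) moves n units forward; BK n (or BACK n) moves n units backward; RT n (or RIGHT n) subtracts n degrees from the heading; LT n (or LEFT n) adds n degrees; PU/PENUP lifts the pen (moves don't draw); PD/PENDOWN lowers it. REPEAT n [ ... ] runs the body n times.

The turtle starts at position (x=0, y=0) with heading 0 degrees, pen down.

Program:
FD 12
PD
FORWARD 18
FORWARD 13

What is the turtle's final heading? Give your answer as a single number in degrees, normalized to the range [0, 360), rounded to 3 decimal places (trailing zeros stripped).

Executing turtle program step by step:
Start: pos=(0,0), heading=0, pen down
FD 12: (0,0) -> (12,0) [heading=0, draw]
PD: pen down
FD 18: (12,0) -> (30,0) [heading=0, draw]
FD 13: (30,0) -> (43,0) [heading=0, draw]
Final: pos=(43,0), heading=0, 3 segment(s) drawn

Answer: 0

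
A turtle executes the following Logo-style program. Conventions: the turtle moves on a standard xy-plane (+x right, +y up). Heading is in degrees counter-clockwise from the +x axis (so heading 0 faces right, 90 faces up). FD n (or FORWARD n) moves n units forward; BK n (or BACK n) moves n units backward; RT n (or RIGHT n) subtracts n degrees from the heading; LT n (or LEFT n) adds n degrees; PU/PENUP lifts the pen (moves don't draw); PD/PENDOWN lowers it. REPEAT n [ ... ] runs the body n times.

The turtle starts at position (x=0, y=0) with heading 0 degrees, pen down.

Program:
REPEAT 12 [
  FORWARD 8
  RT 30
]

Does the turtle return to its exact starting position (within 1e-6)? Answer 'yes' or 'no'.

Executing turtle program step by step:
Start: pos=(0,0), heading=0, pen down
REPEAT 12 [
  -- iteration 1/12 --
  FD 8: (0,0) -> (8,0) [heading=0, draw]
  RT 30: heading 0 -> 330
  -- iteration 2/12 --
  FD 8: (8,0) -> (14.928,-4) [heading=330, draw]
  RT 30: heading 330 -> 300
  -- iteration 3/12 --
  FD 8: (14.928,-4) -> (18.928,-10.928) [heading=300, draw]
  RT 30: heading 300 -> 270
  -- iteration 4/12 --
  FD 8: (18.928,-10.928) -> (18.928,-18.928) [heading=270, draw]
  RT 30: heading 270 -> 240
  -- iteration 5/12 --
  FD 8: (18.928,-18.928) -> (14.928,-25.856) [heading=240, draw]
  RT 30: heading 240 -> 210
  -- iteration 6/12 --
  FD 8: (14.928,-25.856) -> (8,-29.856) [heading=210, draw]
  RT 30: heading 210 -> 180
  -- iteration 7/12 --
  FD 8: (8,-29.856) -> (0,-29.856) [heading=180, draw]
  RT 30: heading 180 -> 150
  -- iteration 8/12 --
  FD 8: (0,-29.856) -> (-6.928,-25.856) [heading=150, draw]
  RT 30: heading 150 -> 120
  -- iteration 9/12 --
  FD 8: (-6.928,-25.856) -> (-10.928,-18.928) [heading=120, draw]
  RT 30: heading 120 -> 90
  -- iteration 10/12 --
  FD 8: (-10.928,-18.928) -> (-10.928,-10.928) [heading=90, draw]
  RT 30: heading 90 -> 60
  -- iteration 11/12 --
  FD 8: (-10.928,-10.928) -> (-6.928,-4) [heading=60, draw]
  RT 30: heading 60 -> 30
  -- iteration 12/12 --
  FD 8: (-6.928,-4) -> (0,0) [heading=30, draw]
  RT 30: heading 30 -> 0
]
Final: pos=(0,0), heading=0, 12 segment(s) drawn

Start position: (0, 0)
Final position: (0, 0)
Distance = 0; < 1e-6 -> CLOSED

Answer: yes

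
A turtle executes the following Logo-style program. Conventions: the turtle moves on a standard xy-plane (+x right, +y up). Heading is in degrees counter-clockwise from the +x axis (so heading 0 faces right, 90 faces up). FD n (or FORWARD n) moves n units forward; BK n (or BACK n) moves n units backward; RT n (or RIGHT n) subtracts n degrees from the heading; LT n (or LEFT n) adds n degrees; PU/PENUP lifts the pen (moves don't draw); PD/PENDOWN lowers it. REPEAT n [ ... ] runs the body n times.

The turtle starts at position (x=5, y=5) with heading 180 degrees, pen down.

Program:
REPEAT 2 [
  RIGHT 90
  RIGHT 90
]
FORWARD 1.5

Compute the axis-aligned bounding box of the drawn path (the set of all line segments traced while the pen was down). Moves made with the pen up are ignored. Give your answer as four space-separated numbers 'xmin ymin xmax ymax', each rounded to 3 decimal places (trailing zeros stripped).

Answer: 3.5 5 5 5

Derivation:
Executing turtle program step by step:
Start: pos=(5,5), heading=180, pen down
REPEAT 2 [
  -- iteration 1/2 --
  RT 90: heading 180 -> 90
  RT 90: heading 90 -> 0
  -- iteration 2/2 --
  RT 90: heading 0 -> 270
  RT 90: heading 270 -> 180
]
FD 1.5: (5,5) -> (3.5,5) [heading=180, draw]
Final: pos=(3.5,5), heading=180, 1 segment(s) drawn

Segment endpoints: x in {3.5, 5}, y in {5}
xmin=3.5, ymin=5, xmax=5, ymax=5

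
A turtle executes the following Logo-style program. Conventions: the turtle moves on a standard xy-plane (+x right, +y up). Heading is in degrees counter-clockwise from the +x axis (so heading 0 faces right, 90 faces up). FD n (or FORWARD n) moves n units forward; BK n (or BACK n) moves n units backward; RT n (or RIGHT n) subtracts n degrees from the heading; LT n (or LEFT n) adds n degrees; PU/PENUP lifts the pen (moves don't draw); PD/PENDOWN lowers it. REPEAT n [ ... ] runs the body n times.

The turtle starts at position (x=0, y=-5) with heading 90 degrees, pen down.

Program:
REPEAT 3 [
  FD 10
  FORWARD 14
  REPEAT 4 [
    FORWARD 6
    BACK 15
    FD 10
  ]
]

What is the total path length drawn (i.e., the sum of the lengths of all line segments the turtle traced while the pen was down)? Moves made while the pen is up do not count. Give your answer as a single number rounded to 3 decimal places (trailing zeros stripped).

Executing turtle program step by step:
Start: pos=(0,-5), heading=90, pen down
REPEAT 3 [
  -- iteration 1/3 --
  FD 10: (0,-5) -> (0,5) [heading=90, draw]
  FD 14: (0,5) -> (0,19) [heading=90, draw]
  REPEAT 4 [
    -- iteration 1/4 --
    FD 6: (0,19) -> (0,25) [heading=90, draw]
    BK 15: (0,25) -> (0,10) [heading=90, draw]
    FD 10: (0,10) -> (0,20) [heading=90, draw]
    -- iteration 2/4 --
    FD 6: (0,20) -> (0,26) [heading=90, draw]
    BK 15: (0,26) -> (0,11) [heading=90, draw]
    FD 10: (0,11) -> (0,21) [heading=90, draw]
    -- iteration 3/4 --
    FD 6: (0,21) -> (0,27) [heading=90, draw]
    BK 15: (0,27) -> (0,12) [heading=90, draw]
    FD 10: (0,12) -> (0,22) [heading=90, draw]
    -- iteration 4/4 --
    FD 6: (0,22) -> (0,28) [heading=90, draw]
    BK 15: (0,28) -> (0,13) [heading=90, draw]
    FD 10: (0,13) -> (0,23) [heading=90, draw]
  ]
  -- iteration 2/3 --
  FD 10: (0,23) -> (0,33) [heading=90, draw]
  FD 14: (0,33) -> (0,47) [heading=90, draw]
  REPEAT 4 [
    -- iteration 1/4 --
    FD 6: (0,47) -> (0,53) [heading=90, draw]
    BK 15: (0,53) -> (0,38) [heading=90, draw]
    FD 10: (0,38) -> (0,48) [heading=90, draw]
    -- iteration 2/4 --
    FD 6: (0,48) -> (0,54) [heading=90, draw]
    BK 15: (0,54) -> (0,39) [heading=90, draw]
    FD 10: (0,39) -> (0,49) [heading=90, draw]
    -- iteration 3/4 --
    FD 6: (0,49) -> (0,55) [heading=90, draw]
    BK 15: (0,55) -> (0,40) [heading=90, draw]
    FD 10: (0,40) -> (0,50) [heading=90, draw]
    -- iteration 4/4 --
    FD 6: (0,50) -> (0,56) [heading=90, draw]
    BK 15: (0,56) -> (0,41) [heading=90, draw]
    FD 10: (0,41) -> (0,51) [heading=90, draw]
  ]
  -- iteration 3/3 --
  FD 10: (0,51) -> (0,61) [heading=90, draw]
  FD 14: (0,61) -> (0,75) [heading=90, draw]
  REPEAT 4 [
    -- iteration 1/4 --
    FD 6: (0,75) -> (0,81) [heading=90, draw]
    BK 15: (0,81) -> (0,66) [heading=90, draw]
    FD 10: (0,66) -> (0,76) [heading=90, draw]
    -- iteration 2/4 --
    FD 6: (0,76) -> (0,82) [heading=90, draw]
    BK 15: (0,82) -> (0,67) [heading=90, draw]
    FD 10: (0,67) -> (0,77) [heading=90, draw]
    -- iteration 3/4 --
    FD 6: (0,77) -> (0,83) [heading=90, draw]
    BK 15: (0,83) -> (0,68) [heading=90, draw]
    FD 10: (0,68) -> (0,78) [heading=90, draw]
    -- iteration 4/4 --
    FD 6: (0,78) -> (0,84) [heading=90, draw]
    BK 15: (0,84) -> (0,69) [heading=90, draw]
    FD 10: (0,69) -> (0,79) [heading=90, draw]
  ]
]
Final: pos=(0,79), heading=90, 42 segment(s) drawn

Segment lengths:
  seg 1: (0,-5) -> (0,5), length = 10
  seg 2: (0,5) -> (0,19), length = 14
  seg 3: (0,19) -> (0,25), length = 6
  seg 4: (0,25) -> (0,10), length = 15
  seg 5: (0,10) -> (0,20), length = 10
  seg 6: (0,20) -> (0,26), length = 6
  seg 7: (0,26) -> (0,11), length = 15
  seg 8: (0,11) -> (0,21), length = 10
  seg 9: (0,21) -> (0,27), length = 6
  seg 10: (0,27) -> (0,12), length = 15
  seg 11: (0,12) -> (0,22), length = 10
  seg 12: (0,22) -> (0,28), length = 6
  seg 13: (0,28) -> (0,13), length = 15
  seg 14: (0,13) -> (0,23), length = 10
  seg 15: (0,23) -> (0,33), length = 10
  seg 16: (0,33) -> (0,47), length = 14
  seg 17: (0,47) -> (0,53), length = 6
  seg 18: (0,53) -> (0,38), length = 15
  seg 19: (0,38) -> (0,48), length = 10
  seg 20: (0,48) -> (0,54), length = 6
  seg 21: (0,54) -> (0,39), length = 15
  seg 22: (0,39) -> (0,49), length = 10
  seg 23: (0,49) -> (0,55), length = 6
  seg 24: (0,55) -> (0,40), length = 15
  seg 25: (0,40) -> (0,50), length = 10
  seg 26: (0,50) -> (0,56), length = 6
  seg 27: (0,56) -> (0,41), length = 15
  seg 28: (0,41) -> (0,51), length = 10
  seg 29: (0,51) -> (0,61), length = 10
  seg 30: (0,61) -> (0,75), length = 14
  seg 31: (0,75) -> (0,81), length = 6
  seg 32: (0,81) -> (0,66), length = 15
  seg 33: (0,66) -> (0,76), length = 10
  seg 34: (0,76) -> (0,82), length = 6
  seg 35: (0,82) -> (0,67), length = 15
  seg 36: (0,67) -> (0,77), length = 10
  seg 37: (0,77) -> (0,83), length = 6
  seg 38: (0,83) -> (0,68), length = 15
  seg 39: (0,68) -> (0,78), length = 10
  seg 40: (0,78) -> (0,84), length = 6
  seg 41: (0,84) -> (0,69), length = 15
  seg 42: (0,69) -> (0,79), length = 10
Total = 444

Answer: 444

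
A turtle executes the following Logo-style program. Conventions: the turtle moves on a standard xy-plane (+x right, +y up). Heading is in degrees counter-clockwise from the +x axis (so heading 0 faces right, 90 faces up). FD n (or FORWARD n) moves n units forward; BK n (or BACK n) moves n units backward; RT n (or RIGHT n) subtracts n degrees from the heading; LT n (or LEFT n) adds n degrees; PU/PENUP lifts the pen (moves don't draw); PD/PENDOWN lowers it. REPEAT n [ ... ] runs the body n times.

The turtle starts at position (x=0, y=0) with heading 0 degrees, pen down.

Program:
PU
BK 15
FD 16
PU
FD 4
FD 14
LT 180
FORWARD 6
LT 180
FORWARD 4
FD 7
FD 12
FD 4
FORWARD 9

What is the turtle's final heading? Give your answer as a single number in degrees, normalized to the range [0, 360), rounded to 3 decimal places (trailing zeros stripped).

Answer: 0

Derivation:
Executing turtle program step by step:
Start: pos=(0,0), heading=0, pen down
PU: pen up
BK 15: (0,0) -> (-15,0) [heading=0, move]
FD 16: (-15,0) -> (1,0) [heading=0, move]
PU: pen up
FD 4: (1,0) -> (5,0) [heading=0, move]
FD 14: (5,0) -> (19,0) [heading=0, move]
LT 180: heading 0 -> 180
FD 6: (19,0) -> (13,0) [heading=180, move]
LT 180: heading 180 -> 0
FD 4: (13,0) -> (17,0) [heading=0, move]
FD 7: (17,0) -> (24,0) [heading=0, move]
FD 12: (24,0) -> (36,0) [heading=0, move]
FD 4: (36,0) -> (40,0) [heading=0, move]
FD 9: (40,0) -> (49,0) [heading=0, move]
Final: pos=(49,0), heading=0, 0 segment(s) drawn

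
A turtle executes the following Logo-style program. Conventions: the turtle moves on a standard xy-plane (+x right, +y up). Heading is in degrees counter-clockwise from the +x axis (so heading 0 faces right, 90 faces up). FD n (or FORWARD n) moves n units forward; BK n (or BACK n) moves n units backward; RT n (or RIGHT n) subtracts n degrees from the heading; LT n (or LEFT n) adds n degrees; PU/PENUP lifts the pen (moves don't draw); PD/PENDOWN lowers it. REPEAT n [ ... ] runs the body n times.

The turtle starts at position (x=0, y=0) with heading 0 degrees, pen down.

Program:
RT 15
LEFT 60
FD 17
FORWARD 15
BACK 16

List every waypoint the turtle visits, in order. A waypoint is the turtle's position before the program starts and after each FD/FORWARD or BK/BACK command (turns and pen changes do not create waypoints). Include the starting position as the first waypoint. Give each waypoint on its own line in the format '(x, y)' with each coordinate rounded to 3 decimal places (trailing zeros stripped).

Answer: (0, 0)
(12.021, 12.021)
(22.627, 22.627)
(11.314, 11.314)

Derivation:
Executing turtle program step by step:
Start: pos=(0,0), heading=0, pen down
RT 15: heading 0 -> 345
LT 60: heading 345 -> 45
FD 17: (0,0) -> (12.021,12.021) [heading=45, draw]
FD 15: (12.021,12.021) -> (22.627,22.627) [heading=45, draw]
BK 16: (22.627,22.627) -> (11.314,11.314) [heading=45, draw]
Final: pos=(11.314,11.314), heading=45, 3 segment(s) drawn
Waypoints (4 total):
(0, 0)
(12.021, 12.021)
(22.627, 22.627)
(11.314, 11.314)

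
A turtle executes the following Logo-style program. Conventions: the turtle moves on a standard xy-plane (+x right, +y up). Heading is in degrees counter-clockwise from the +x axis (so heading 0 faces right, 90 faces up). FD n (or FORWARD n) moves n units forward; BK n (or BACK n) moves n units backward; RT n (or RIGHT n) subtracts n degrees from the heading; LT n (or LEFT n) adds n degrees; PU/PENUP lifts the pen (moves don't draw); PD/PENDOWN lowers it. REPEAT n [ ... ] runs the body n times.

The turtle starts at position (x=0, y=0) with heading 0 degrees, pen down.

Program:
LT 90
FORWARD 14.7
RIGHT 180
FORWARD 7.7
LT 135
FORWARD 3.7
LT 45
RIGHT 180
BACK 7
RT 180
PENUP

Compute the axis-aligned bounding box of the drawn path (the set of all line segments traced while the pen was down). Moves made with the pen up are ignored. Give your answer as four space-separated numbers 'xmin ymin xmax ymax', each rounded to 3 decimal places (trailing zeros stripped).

Executing turtle program step by step:
Start: pos=(0,0), heading=0, pen down
LT 90: heading 0 -> 90
FD 14.7: (0,0) -> (0,14.7) [heading=90, draw]
RT 180: heading 90 -> 270
FD 7.7: (0,14.7) -> (0,7) [heading=270, draw]
LT 135: heading 270 -> 45
FD 3.7: (0,7) -> (2.616,9.616) [heading=45, draw]
LT 45: heading 45 -> 90
RT 180: heading 90 -> 270
BK 7: (2.616,9.616) -> (2.616,16.616) [heading=270, draw]
RT 180: heading 270 -> 90
PU: pen up
Final: pos=(2.616,16.616), heading=90, 4 segment(s) drawn

Segment endpoints: x in {0, 0, 0, 2.616, 2.616}, y in {0, 7, 9.616, 14.7, 16.616}
xmin=0, ymin=0, xmax=2.616, ymax=16.616

Answer: 0 0 2.616 16.616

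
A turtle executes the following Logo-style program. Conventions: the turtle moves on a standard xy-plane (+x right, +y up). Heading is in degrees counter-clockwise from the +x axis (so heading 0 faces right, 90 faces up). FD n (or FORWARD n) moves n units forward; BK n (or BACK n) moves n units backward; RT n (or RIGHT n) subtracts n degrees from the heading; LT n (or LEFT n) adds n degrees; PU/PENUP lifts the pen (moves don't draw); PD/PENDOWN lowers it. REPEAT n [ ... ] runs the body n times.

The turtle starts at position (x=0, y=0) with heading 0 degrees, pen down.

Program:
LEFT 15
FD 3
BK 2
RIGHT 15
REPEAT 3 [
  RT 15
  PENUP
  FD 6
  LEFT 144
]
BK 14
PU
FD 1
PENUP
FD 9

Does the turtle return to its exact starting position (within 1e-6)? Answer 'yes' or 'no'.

Executing turtle program step by step:
Start: pos=(0,0), heading=0, pen down
LT 15: heading 0 -> 15
FD 3: (0,0) -> (2.898,0.776) [heading=15, draw]
BK 2: (2.898,0.776) -> (0.966,0.259) [heading=15, draw]
RT 15: heading 15 -> 0
REPEAT 3 [
  -- iteration 1/3 --
  RT 15: heading 0 -> 345
  PU: pen up
  FD 6: (0.966,0.259) -> (6.761,-1.294) [heading=345, move]
  LT 144: heading 345 -> 129
  -- iteration 2/3 --
  RT 15: heading 129 -> 114
  PU: pen up
  FD 6: (6.761,-1.294) -> (4.321,4.187) [heading=114, move]
  LT 144: heading 114 -> 258
  -- iteration 3/3 --
  RT 15: heading 258 -> 243
  PU: pen up
  FD 6: (4.321,4.187) -> (1.597,-1.159) [heading=243, move]
  LT 144: heading 243 -> 27
]
BK 14: (1.597,-1.159) -> (-10.877,-7.515) [heading=27, move]
PU: pen up
FD 1: (-10.877,-7.515) -> (-9.986,-7.061) [heading=27, move]
PU: pen up
FD 9: (-9.986,-7.061) -> (-1.967,-2.975) [heading=27, move]
Final: pos=(-1.967,-2.975), heading=27, 2 segment(s) drawn

Start position: (0, 0)
Final position: (-1.967, -2.975)
Distance = 3.566; >= 1e-6 -> NOT closed

Answer: no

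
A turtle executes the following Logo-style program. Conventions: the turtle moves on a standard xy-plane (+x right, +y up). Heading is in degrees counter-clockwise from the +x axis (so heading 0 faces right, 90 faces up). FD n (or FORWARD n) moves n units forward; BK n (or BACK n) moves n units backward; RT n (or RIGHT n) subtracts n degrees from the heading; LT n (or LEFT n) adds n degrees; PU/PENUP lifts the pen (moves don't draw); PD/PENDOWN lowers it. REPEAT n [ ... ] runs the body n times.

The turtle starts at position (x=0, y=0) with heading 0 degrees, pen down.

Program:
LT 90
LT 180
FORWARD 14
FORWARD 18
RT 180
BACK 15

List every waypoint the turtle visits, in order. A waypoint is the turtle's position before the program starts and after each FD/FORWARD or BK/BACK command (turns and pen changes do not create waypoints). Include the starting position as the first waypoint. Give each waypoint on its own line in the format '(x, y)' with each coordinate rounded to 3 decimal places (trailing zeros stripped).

Executing turtle program step by step:
Start: pos=(0,0), heading=0, pen down
LT 90: heading 0 -> 90
LT 180: heading 90 -> 270
FD 14: (0,0) -> (0,-14) [heading=270, draw]
FD 18: (0,-14) -> (0,-32) [heading=270, draw]
RT 180: heading 270 -> 90
BK 15: (0,-32) -> (0,-47) [heading=90, draw]
Final: pos=(0,-47), heading=90, 3 segment(s) drawn
Waypoints (4 total):
(0, 0)
(0, -14)
(0, -32)
(0, -47)

Answer: (0, 0)
(0, -14)
(0, -32)
(0, -47)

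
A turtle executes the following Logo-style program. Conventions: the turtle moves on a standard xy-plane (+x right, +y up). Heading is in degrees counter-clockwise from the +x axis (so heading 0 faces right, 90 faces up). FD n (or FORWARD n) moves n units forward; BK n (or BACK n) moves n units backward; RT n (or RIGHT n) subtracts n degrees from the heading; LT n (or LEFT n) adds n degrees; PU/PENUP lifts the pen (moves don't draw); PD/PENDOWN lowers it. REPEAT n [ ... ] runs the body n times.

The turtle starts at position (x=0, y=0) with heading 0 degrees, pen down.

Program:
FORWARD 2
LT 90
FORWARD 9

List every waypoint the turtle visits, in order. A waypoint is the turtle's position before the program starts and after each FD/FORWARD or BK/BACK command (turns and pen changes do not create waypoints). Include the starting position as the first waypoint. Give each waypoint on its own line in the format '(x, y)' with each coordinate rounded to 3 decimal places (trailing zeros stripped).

Executing turtle program step by step:
Start: pos=(0,0), heading=0, pen down
FD 2: (0,0) -> (2,0) [heading=0, draw]
LT 90: heading 0 -> 90
FD 9: (2,0) -> (2,9) [heading=90, draw]
Final: pos=(2,9), heading=90, 2 segment(s) drawn
Waypoints (3 total):
(0, 0)
(2, 0)
(2, 9)

Answer: (0, 0)
(2, 0)
(2, 9)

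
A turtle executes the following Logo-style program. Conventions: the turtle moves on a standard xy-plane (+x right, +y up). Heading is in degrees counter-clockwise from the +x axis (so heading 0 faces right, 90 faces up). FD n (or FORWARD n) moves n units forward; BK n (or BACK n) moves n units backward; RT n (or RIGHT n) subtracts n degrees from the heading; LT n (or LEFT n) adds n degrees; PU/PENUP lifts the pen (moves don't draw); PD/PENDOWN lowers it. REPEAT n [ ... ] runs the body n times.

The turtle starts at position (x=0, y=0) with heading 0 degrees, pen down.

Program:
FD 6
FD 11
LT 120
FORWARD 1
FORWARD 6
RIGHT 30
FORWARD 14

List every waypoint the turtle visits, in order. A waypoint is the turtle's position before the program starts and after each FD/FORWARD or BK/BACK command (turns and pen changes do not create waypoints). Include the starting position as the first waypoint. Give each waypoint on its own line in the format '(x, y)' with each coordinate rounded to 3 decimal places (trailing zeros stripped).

Answer: (0, 0)
(6, 0)
(17, 0)
(16.5, 0.866)
(13.5, 6.062)
(13.5, 20.062)

Derivation:
Executing turtle program step by step:
Start: pos=(0,0), heading=0, pen down
FD 6: (0,0) -> (6,0) [heading=0, draw]
FD 11: (6,0) -> (17,0) [heading=0, draw]
LT 120: heading 0 -> 120
FD 1: (17,0) -> (16.5,0.866) [heading=120, draw]
FD 6: (16.5,0.866) -> (13.5,6.062) [heading=120, draw]
RT 30: heading 120 -> 90
FD 14: (13.5,6.062) -> (13.5,20.062) [heading=90, draw]
Final: pos=(13.5,20.062), heading=90, 5 segment(s) drawn
Waypoints (6 total):
(0, 0)
(6, 0)
(17, 0)
(16.5, 0.866)
(13.5, 6.062)
(13.5, 20.062)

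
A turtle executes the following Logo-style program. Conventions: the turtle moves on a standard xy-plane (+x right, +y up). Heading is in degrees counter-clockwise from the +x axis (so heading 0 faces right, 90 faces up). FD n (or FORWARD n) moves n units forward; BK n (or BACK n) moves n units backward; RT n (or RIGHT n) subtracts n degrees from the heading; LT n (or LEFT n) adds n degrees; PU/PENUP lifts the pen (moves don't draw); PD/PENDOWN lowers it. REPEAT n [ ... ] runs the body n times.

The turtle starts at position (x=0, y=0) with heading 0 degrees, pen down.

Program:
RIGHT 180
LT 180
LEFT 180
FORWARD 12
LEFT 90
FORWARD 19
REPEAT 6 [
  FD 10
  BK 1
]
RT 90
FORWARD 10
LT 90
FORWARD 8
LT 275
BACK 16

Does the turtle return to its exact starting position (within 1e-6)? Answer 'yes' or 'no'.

Executing turtle program step by step:
Start: pos=(0,0), heading=0, pen down
RT 180: heading 0 -> 180
LT 180: heading 180 -> 0
LT 180: heading 0 -> 180
FD 12: (0,0) -> (-12,0) [heading=180, draw]
LT 90: heading 180 -> 270
FD 19: (-12,0) -> (-12,-19) [heading=270, draw]
REPEAT 6 [
  -- iteration 1/6 --
  FD 10: (-12,-19) -> (-12,-29) [heading=270, draw]
  BK 1: (-12,-29) -> (-12,-28) [heading=270, draw]
  -- iteration 2/6 --
  FD 10: (-12,-28) -> (-12,-38) [heading=270, draw]
  BK 1: (-12,-38) -> (-12,-37) [heading=270, draw]
  -- iteration 3/6 --
  FD 10: (-12,-37) -> (-12,-47) [heading=270, draw]
  BK 1: (-12,-47) -> (-12,-46) [heading=270, draw]
  -- iteration 4/6 --
  FD 10: (-12,-46) -> (-12,-56) [heading=270, draw]
  BK 1: (-12,-56) -> (-12,-55) [heading=270, draw]
  -- iteration 5/6 --
  FD 10: (-12,-55) -> (-12,-65) [heading=270, draw]
  BK 1: (-12,-65) -> (-12,-64) [heading=270, draw]
  -- iteration 6/6 --
  FD 10: (-12,-64) -> (-12,-74) [heading=270, draw]
  BK 1: (-12,-74) -> (-12,-73) [heading=270, draw]
]
RT 90: heading 270 -> 180
FD 10: (-12,-73) -> (-22,-73) [heading=180, draw]
LT 90: heading 180 -> 270
FD 8: (-22,-73) -> (-22,-81) [heading=270, draw]
LT 275: heading 270 -> 185
BK 16: (-22,-81) -> (-6.061,-79.606) [heading=185, draw]
Final: pos=(-6.061,-79.606), heading=185, 17 segment(s) drawn

Start position: (0, 0)
Final position: (-6.061, -79.606)
Distance = 79.836; >= 1e-6 -> NOT closed

Answer: no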